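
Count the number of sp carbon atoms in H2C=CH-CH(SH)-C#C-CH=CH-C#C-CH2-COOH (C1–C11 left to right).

4

C1: sp2
C2: sp2
C3: sp3
C4: sp ✓
C5: sp ✓
C6: sp2
C7: sp2
C8: sp ✓
C9: sp ✓
C10: sp3
C11: sp2
C4, C5, C8, C9 → 4 sp carbons.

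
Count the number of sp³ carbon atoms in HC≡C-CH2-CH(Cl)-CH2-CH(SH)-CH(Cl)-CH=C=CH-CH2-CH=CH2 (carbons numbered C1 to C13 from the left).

6

C1: sp
C2: sp
C3: sp3 ✓
C4: sp3 ✓
C5: sp3 ✓
C6: sp3 ✓
C7: sp3 ✓
C8: sp2
C9: sp
C10: sp2
C11: sp3 ✓
C12: sp2
C13: sp2
C3, C4, C5, C6, C7, C11 → 6 sp3 carbons.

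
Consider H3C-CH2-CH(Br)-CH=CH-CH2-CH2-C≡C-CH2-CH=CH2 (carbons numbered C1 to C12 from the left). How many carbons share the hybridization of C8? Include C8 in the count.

C8 is sp (two π bonds).
C1: sp3
C2: sp3
C3: sp3
C4: sp2
C5: sp2
C6: sp3
C7: sp3
C8: sp ✓
C9: sp ✓
C10: sp3
C11: sp2
C12: sp2
2 carbons are sp.

2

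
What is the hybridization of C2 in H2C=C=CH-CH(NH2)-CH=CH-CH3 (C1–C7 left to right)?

sp

C2: 2 σ bonds, plus two π bonds — 2 electron domains, sp.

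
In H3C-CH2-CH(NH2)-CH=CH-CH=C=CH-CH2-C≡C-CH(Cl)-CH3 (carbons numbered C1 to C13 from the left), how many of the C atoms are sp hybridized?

3

C1: sp3
C2: sp3
C3: sp3
C4: sp2
C5: sp2
C6: sp2
C7: sp ✓
C8: sp2
C9: sp3
C10: sp ✓
C11: sp ✓
C12: sp3
C13: sp3
C7, C10, C11 → 3 sp carbons.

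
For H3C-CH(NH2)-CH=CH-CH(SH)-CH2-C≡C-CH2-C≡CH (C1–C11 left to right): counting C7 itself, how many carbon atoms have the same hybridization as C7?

4

C7 is sp (two π bonds).
C1: sp3
C2: sp3
C3: sp2
C4: sp2
C5: sp3
C6: sp3
C7: sp ✓
C8: sp ✓
C9: sp3
C10: sp ✓
C11: sp ✓
4 carbons are sp.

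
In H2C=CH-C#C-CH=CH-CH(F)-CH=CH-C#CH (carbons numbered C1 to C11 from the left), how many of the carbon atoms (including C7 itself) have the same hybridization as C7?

C7 is sp3 (only σ bonds).
C1: sp2
C2: sp2
C3: sp
C4: sp
C5: sp2
C6: sp2
C7: sp3 ✓
C8: sp2
C9: sp2
C10: sp
C11: sp
1 carbon is sp3.

1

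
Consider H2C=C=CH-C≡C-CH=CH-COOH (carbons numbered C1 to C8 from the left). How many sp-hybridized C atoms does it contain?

C1: sp2
C2: sp ✓
C3: sp2
C4: sp ✓
C5: sp ✓
C6: sp2
C7: sp2
C8: sp2
C2, C4, C5 → 3 sp carbons.

3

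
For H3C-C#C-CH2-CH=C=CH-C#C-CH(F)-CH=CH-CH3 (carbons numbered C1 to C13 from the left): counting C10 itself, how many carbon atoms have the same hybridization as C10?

C10 is sp3 (only σ bonds).
C1: sp3 ✓
C2: sp
C3: sp
C4: sp3 ✓
C5: sp2
C6: sp
C7: sp2
C8: sp
C9: sp
C10: sp3 ✓
C11: sp2
C12: sp2
C13: sp3 ✓
4 carbons are sp3.

4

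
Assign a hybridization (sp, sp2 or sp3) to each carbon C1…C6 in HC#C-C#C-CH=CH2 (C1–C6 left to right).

C1 sp, C2 sp, C3 sp, C4 sp, C5 sp2, C6 sp2

C1 — 2 σ bonds, plus two π bonds. Steric number 2, so sp.
C2 (2 σ bonds, plus two π bonds) has steric number 2: sp.
C3: 2 σ bonds, plus two π bonds — 2 electron domains, sp.
C4 — 2 σ bonds, plus two π bonds. Steric number 2, so sp.
C5: 3 σ bonds, plus one π bond — 3 electron domains, sp2.
C6: 3 σ bonds, plus one π bond — 3 electron domains, sp2.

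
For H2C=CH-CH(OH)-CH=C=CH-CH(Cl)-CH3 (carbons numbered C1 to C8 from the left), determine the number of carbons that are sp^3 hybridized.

3

C1: sp2
C2: sp2
C3: sp3 ✓
C4: sp2
C5: sp
C6: sp2
C7: sp3 ✓
C8: sp3 ✓
C3, C7, C8 → 3 sp3 carbons.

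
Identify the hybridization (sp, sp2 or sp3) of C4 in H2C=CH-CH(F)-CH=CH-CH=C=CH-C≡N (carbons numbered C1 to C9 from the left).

sp^2

C4: 3 σ bonds, plus one π bond; 3 regions of electron density → sp2.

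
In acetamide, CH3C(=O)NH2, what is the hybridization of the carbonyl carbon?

sp2

The carbonyl carbon carries 3 σ bonds, plus one π bond, giving a steric number of 3, so it is sp2.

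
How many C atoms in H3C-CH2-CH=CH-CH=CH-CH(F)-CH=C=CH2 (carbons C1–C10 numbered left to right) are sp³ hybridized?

3

C1: sp3 ✓
C2: sp3 ✓
C3: sp2
C4: sp2
C5: sp2
C6: sp2
C7: sp3 ✓
C8: sp2
C9: sp
C10: sp2
C1, C2, C7 → 3 sp3 carbons.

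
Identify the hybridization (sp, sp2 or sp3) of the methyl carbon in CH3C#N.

The methyl carbon: 4 σ bonds; 4 regions of electron density → sp3.

sp³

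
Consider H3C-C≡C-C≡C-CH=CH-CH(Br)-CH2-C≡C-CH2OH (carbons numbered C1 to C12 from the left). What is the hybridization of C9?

C9 is sp3: 4 σ bonds, 4 electron-density regions.

sp^3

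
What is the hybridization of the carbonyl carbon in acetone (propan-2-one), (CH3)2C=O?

sp^2

The carbonyl carbon (3 σ bonds, plus one π bond) has steric number 3: sp2.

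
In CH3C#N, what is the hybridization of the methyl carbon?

sp^3

The methyl carbon — 4 σ bonds. Steric number 4, so sp3.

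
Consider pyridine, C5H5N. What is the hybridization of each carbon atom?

sp²

Each carbon atom: 3 σ bonds, plus one π bond — 3 electron domains, sp2.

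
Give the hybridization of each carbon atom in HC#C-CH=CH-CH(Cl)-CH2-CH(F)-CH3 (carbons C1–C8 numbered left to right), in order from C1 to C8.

C1: 2 σ bonds, plus two π bonds; 2 regions of electron density → sp.
C2 — 2 σ bonds, plus two π bonds. Steric number 2, so sp.
C3 — 3 σ bonds, plus one π bond. Steric number 3, so sp2.
C4 — 3 σ bonds, plus one π bond. Steric number 3, so sp2.
C5 is sp3: 4 σ bonds, 4 electron-density regions.
C6 carries 4 σ bonds, giving a steric number of 4, so it is sp3.
C7: 4 σ bonds — 4 electron domains, sp3.
C8 — 4 σ bonds. Steric number 4, so sp3.

C1 sp, C2 sp, C3 sp2, C4 sp2, C5 sp3, C6 sp3, C7 sp3, C8 sp3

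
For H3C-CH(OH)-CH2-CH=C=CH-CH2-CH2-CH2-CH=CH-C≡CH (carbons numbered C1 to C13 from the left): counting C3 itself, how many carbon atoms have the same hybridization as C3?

C3 is sp3 (only σ bonds).
C1: sp3 ✓
C2: sp3 ✓
C3: sp3 ✓
C4: sp2
C5: sp
C6: sp2
C7: sp3 ✓
C8: sp3 ✓
C9: sp3 ✓
C10: sp2
C11: sp2
C12: sp
C13: sp
6 carbons are sp3.

6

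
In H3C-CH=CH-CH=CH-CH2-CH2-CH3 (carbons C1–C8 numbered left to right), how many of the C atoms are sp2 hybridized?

4

C1: sp3
C2: sp2 ✓
C3: sp2 ✓
C4: sp2 ✓
C5: sp2 ✓
C6: sp3
C7: sp3
C8: sp3
C2, C3, C4, C5 → 4 sp2 carbons.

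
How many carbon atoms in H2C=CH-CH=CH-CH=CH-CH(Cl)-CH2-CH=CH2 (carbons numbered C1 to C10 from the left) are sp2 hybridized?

C1: sp2 ✓
C2: sp2 ✓
C3: sp2 ✓
C4: sp2 ✓
C5: sp2 ✓
C6: sp2 ✓
C7: sp3
C8: sp3
C9: sp2 ✓
C10: sp2 ✓
C1, C2, C3, C4, C5, C6, C9, C10 → 8 sp2 carbons.

8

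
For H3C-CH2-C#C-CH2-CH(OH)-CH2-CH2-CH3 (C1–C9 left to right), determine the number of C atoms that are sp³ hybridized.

C1: sp3 ✓
C2: sp3 ✓
C3: sp
C4: sp
C5: sp3 ✓
C6: sp3 ✓
C7: sp3 ✓
C8: sp3 ✓
C9: sp3 ✓
C1, C2, C5, C6, C7, C8, C9 → 7 sp3 carbons.

7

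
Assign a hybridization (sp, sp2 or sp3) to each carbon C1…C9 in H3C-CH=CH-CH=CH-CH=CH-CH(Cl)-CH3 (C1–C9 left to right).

C1 sp3, C2 sp2, C3 sp2, C4 sp2, C5 sp2, C6 sp2, C7 sp2, C8 sp3, C9 sp3

C1 carries 4 σ bonds, giving a steric number of 4, so it is sp3.
C2 is sp2: 3 σ bonds, plus one π bond, 3 electron-density regions.
C3 (3 σ bonds, plus one π bond) has steric number 3: sp2.
C4 has 3 σ bonds, plus one π bond: steric number 3 → sp2.
C5 is sp2: 3 σ bonds, plus one π bond, 3 electron-density regions.
C6: 3 σ bonds, plus one π bond — 3 electron domains, sp2.
C7 carries 3 σ bonds, plus one π bond, giving a steric number of 3, so it is sp2.
C8 (4 σ bonds) has steric number 4: sp3.
C9: 4 σ bonds — 4 electron domains, sp3.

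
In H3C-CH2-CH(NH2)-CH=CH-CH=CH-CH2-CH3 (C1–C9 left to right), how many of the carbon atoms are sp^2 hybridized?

4

C1: sp3
C2: sp3
C3: sp3
C4: sp2 ✓
C5: sp2 ✓
C6: sp2 ✓
C7: sp2 ✓
C8: sp3
C9: sp3
C4, C5, C6, C7 → 4 sp2 carbons.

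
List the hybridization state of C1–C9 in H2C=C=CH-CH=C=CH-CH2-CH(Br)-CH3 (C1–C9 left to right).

C1 is sp2: 3 σ bonds, plus one π bond, 3 electron-density regions.
C2 — 2 σ bonds, plus two π bonds. Steric number 2, so sp.
C3 is sp2: 3 σ bonds, plus one π bond, 3 electron-density regions.
C4 — 3 σ bonds, plus one π bond. Steric number 3, so sp2.
C5 has 2 σ bonds, plus two π bonds: steric number 2 → sp.
C6 has 3 σ bonds, plus one π bond: steric number 3 → sp2.
C7 (4 σ bonds) has steric number 4: sp3.
C8: 4 σ bonds; 4 regions of electron density → sp3.
C9 — 4 σ bonds. Steric number 4, so sp3.

C1 sp2, C2 sp, C3 sp2, C4 sp2, C5 sp, C6 sp2, C7 sp3, C8 sp3, C9 sp3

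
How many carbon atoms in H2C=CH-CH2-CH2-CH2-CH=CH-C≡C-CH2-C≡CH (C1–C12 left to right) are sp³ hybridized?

4

C1: sp2
C2: sp2
C3: sp3 ✓
C4: sp3 ✓
C5: sp3 ✓
C6: sp2
C7: sp2
C8: sp
C9: sp
C10: sp3 ✓
C11: sp
C12: sp
C3, C4, C5, C10 → 4 sp3 carbons.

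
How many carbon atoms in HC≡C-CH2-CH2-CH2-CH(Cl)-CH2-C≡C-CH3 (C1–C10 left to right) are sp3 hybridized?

C1: sp
C2: sp
C3: sp3 ✓
C4: sp3 ✓
C5: sp3 ✓
C6: sp3 ✓
C7: sp3 ✓
C8: sp
C9: sp
C10: sp3 ✓
C3, C4, C5, C6, C7, C10 → 6 sp3 carbons.

6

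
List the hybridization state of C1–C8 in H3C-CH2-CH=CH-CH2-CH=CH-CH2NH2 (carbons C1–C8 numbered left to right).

C1 sp3, C2 sp3, C3 sp2, C4 sp2, C5 sp3, C6 sp2, C7 sp2, C8 sp3

C1: 4 σ bonds; 4 regions of electron density → sp3.
C2 (4 σ bonds) has steric number 4: sp3.
C3 (3 σ bonds, plus one π bond) has steric number 3: sp2.
C4: 3 σ bonds, plus one π bond; 3 regions of electron density → sp2.
C5: 4 σ bonds — 4 electron domains, sp3.
C6 — 3 σ bonds, plus one π bond. Steric number 3, so sp2.
C7: 3 σ bonds, plus one π bond — 3 electron domains, sp2.
C8 — 4 σ bonds. Steric number 4, so sp3.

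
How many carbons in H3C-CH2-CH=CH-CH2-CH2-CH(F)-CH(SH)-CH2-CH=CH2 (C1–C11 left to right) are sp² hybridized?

C1: sp3
C2: sp3
C3: sp2 ✓
C4: sp2 ✓
C5: sp3
C6: sp3
C7: sp3
C8: sp3
C9: sp3
C10: sp2 ✓
C11: sp2 ✓
C3, C4, C10, C11 → 4 sp2 carbons.

4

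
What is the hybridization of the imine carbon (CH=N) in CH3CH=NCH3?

The imine carbon (CH=N) is sp2: 3 σ bonds, plus one π bond, 3 electron-density regions.

sp2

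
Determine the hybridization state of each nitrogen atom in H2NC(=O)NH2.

sp2

Both N lone pairs are conjugated with the C=O; planar sp2.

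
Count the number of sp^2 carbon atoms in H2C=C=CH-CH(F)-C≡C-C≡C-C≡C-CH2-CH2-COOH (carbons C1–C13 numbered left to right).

3

C1: sp2 ✓
C2: sp
C3: sp2 ✓
C4: sp3
C5: sp
C6: sp
C7: sp
C8: sp
C9: sp
C10: sp
C11: sp3
C12: sp3
C13: sp2 ✓
C1, C3, C13 → 3 sp2 carbons.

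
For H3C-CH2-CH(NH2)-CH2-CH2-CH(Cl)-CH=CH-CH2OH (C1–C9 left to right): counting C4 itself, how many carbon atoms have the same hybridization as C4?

C4 is sp3 (only σ bonds).
C1: sp3 ✓
C2: sp3 ✓
C3: sp3 ✓
C4: sp3 ✓
C5: sp3 ✓
C6: sp3 ✓
C7: sp2
C8: sp2
C9: sp3 ✓
7 carbons are sp3.

7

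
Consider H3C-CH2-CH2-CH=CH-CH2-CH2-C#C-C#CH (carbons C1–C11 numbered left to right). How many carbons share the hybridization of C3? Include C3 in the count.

5

C3 is sp3 (only σ bonds).
C1: sp3 ✓
C2: sp3 ✓
C3: sp3 ✓
C4: sp2
C5: sp2
C6: sp3 ✓
C7: sp3 ✓
C8: sp
C9: sp
C10: sp
C11: sp
5 carbons are sp3.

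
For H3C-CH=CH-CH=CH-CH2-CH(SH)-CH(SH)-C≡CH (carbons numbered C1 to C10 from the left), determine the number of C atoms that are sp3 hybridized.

4

C1: sp3 ✓
C2: sp2
C3: sp2
C4: sp2
C5: sp2
C6: sp3 ✓
C7: sp3 ✓
C8: sp3 ✓
C9: sp
C10: sp
C1, C6, C7, C8 → 4 sp3 carbons.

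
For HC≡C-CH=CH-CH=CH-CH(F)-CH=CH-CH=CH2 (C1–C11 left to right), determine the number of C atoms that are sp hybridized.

2

C1: sp ✓
C2: sp ✓
C3: sp2
C4: sp2
C5: sp2
C6: sp2
C7: sp3
C8: sp2
C9: sp2
C10: sp2
C11: sp2
C1, C2 → 2 sp carbons.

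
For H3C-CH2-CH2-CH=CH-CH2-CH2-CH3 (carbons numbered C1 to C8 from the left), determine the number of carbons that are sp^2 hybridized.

2

C1: sp3
C2: sp3
C3: sp3
C4: sp2 ✓
C5: sp2 ✓
C6: sp3
C7: sp3
C8: sp3
C4, C5 → 2 sp2 carbons.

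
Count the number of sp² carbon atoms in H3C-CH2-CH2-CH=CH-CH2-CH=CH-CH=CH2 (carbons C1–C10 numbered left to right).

6

C1: sp3
C2: sp3
C3: sp3
C4: sp2 ✓
C5: sp2 ✓
C6: sp3
C7: sp2 ✓
C8: sp2 ✓
C9: sp2 ✓
C10: sp2 ✓
C4, C5, C7, C8, C9, C10 → 6 sp2 carbons.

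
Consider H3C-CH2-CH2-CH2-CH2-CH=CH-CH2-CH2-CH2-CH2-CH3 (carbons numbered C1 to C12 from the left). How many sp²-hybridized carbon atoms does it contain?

2

C1: sp3
C2: sp3
C3: sp3
C4: sp3
C5: sp3
C6: sp2 ✓
C7: sp2 ✓
C8: sp3
C9: sp3
C10: sp3
C11: sp3
C12: sp3
C6, C7 → 2 sp2 carbons.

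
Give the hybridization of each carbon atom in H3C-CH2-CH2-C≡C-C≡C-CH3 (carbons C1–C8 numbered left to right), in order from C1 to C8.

C1 sp3, C2 sp3, C3 sp3, C4 sp, C5 sp, C6 sp, C7 sp, C8 sp3

C1 — 4 σ bonds. Steric number 4, so sp3.
C2 carries 4 σ bonds, giving a steric number of 4, so it is sp3.
C3: 4 σ bonds — 4 electron domains, sp3.
C4 has 2 σ bonds, plus two π bonds: steric number 2 → sp.
C5 (2 σ bonds, plus two π bonds) has steric number 2: sp.
C6: 2 σ bonds, plus two π bonds; 2 regions of electron density → sp.
C7: 2 σ bonds, plus two π bonds; 2 regions of electron density → sp.
C8 (4 σ bonds) has steric number 4: sp3.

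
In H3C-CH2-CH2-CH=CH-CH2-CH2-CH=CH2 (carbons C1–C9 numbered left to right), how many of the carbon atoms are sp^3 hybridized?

C1: sp3 ✓
C2: sp3 ✓
C3: sp3 ✓
C4: sp2
C5: sp2
C6: sp3 ✓
C7: sp3 ✓
C8: sp2
C9: sp2
C1, C2, C3, C6, C7 → 5 sp3 carbons.

5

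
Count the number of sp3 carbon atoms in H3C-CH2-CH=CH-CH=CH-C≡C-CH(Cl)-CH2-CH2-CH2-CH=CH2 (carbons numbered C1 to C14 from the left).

C1: sp3 ✓
C2: sp3 ✓
C3: sp2
C4: sp2
C5: sp2
C6: sp2
C7: sp
C8: sp
C9: sp3 ✓
C10: sp3 ✓
C11: sp3 ✓
C12: sp3 ✓
C13: sp2
C14: sp2
C1, C2, C9, C10, C11, C12 → 6 sp3 carbons.

6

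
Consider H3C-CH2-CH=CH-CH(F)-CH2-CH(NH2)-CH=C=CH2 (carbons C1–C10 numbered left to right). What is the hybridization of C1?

C1 carries 4 σ bonds, giving a steric number of 4, so it is sp3.

sp3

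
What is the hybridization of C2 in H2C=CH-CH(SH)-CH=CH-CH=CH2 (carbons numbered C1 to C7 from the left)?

sp^2

C2: 3 σ bonds, plus one π bond — 3 electron domains, sp2.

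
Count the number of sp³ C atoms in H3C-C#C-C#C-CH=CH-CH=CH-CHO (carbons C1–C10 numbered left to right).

C1: sp3 ✓
C2: sp
C3: sp
C4: sp
C5: sp
C6: sp2
C7: sp2
C8: sp2
C9: sp2
C10: sp2
C1 → 1 sp3 carbon.

1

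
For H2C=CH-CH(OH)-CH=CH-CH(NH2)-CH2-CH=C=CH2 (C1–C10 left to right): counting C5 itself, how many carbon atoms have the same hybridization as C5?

6

C5 is sp2 (one π bond).
C1: sp2 ✓
C2: sp2 ✓
C3: sp3
C4: sp2 ✓
C5: sp2 ✓
C6: sp3
C7: sp3
C8: sp2 ✓
C9: sp
C10: sp2 ✓
6 carbons are sp2.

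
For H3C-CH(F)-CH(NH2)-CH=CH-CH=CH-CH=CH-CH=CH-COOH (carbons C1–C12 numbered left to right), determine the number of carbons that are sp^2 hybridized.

C1: sp3
C2: sp3
C3: sp3
C4: sp2 ✓
C5: sp2 ✓
C6: sp2 ✓
C7: sp2 ✓
C8: sp2 ✓
C9: sp2 ✓
C10: sp2 ✓
C11: sp2 ✓
C12: sp2 ✓
C4, C5, C6, C7, C8, C9, C10, C11, C12 → 9 sp2 carbons.

9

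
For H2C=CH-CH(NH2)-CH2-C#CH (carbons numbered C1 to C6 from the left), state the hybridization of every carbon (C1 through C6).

C1 sp2, C2 sp2, C3 sp3, C4 sp3, C5 sp, C6 sp

C1 (3 σ bonds, plus one π bond) has steric number 3: sp2.
C2 (3 σ bonds, plus one π bond) has steric number 3: sp2.
C3 (4 σ bonds) has steric number 4: sp3.
C4: 4 σ bonds; 4 regions of electron density → sp3.
C5: 2 σ bonds, plus two π bonds; 2 regions of electron density → sp.
C6 is sp: 2 σ bonds, plus two π bonds, 2 electron-density regions.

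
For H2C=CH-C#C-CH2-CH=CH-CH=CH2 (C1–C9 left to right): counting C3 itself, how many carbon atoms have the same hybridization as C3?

2

C3 is sp (two π bonds).
C1: sp2
C2: sp2
C3: sp ✓
C4: sp ✓
C5: sp3
C6: sp2
C7: sp2
C8: sp2
C9: sp2
2 carbons are sp.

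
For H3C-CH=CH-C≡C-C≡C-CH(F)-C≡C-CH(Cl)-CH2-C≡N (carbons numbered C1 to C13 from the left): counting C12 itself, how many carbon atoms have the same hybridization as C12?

4

C12 is sp3 (only σ bonds).
C1: sp3 ✓
C2: sp2
C3: sp2
C4: sp
C5: sp
C6: sp
C7: sp
C8: sp3 ✓
C9: sp
C10: sp
C11: sp3 ✓
C12: sp3 ✓
C13: sp
4 carbons are sp3.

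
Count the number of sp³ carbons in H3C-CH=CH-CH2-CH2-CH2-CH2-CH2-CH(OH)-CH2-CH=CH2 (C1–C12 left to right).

8

C1: sp3 ✓
C2: sp2
C3: sp2
C4: sp3 ✓
C5: sp3 ✓
C6: sp3 ✓
C7: sp3 ✓
C8: sp3 ✓
C9: sp3 ✓
C10: sp3 ✓
C11: sp2
C12: sp2
C1, C4, C5, C6, C7, C8, C9, C10 → 8 sp3 carbons.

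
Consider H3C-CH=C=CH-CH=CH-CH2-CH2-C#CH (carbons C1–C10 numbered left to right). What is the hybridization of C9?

sp

C9 has 2 σ bonds, plus two π bonds: steric number 2 → sp.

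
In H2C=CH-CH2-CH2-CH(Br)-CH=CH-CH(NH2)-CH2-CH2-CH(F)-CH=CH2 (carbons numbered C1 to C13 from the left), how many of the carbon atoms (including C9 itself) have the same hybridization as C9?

C9 is sp3 (only σ bonds).
C1: sp2
C2: sp2
C3: sp3 ✓
C4: sp3 ✓
C5: sp3 ✓
C6: sp2
C7: sp2
C8: sp3 ✓
C9: sp3 ✓
C10: sp3 ✓
C11: sp3 ✓
C12: sp2
C13: sp2
7 carbons are sp3.

7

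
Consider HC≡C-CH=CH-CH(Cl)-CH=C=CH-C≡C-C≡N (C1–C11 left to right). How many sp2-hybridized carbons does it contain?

C1: sp
C2: sp
C3: sp2 ✓
C4: sp2 ✓
C5: sp3
C6: sp2 ✓
C7: sp
C8: sp2 ✓
C9: sp
C10: sp
C11: sp
C3, C4, C6, C8 → 4 sp2 carbons.

4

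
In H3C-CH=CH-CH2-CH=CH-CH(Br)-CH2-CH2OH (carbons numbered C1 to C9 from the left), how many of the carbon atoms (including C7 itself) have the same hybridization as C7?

C7 is sp3 (only σ bonds).
C1: sp3 ✓
C2: sp2
C3: sp2
C4: sp3 ✓
C5: sp2
C6: sp2
C7: sp3 ✓
C8: sp3 ✓
C9: sp3 ✓
5 carbons are sp3.

5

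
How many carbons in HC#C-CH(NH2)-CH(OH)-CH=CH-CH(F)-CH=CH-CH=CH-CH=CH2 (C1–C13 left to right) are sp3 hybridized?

3

C1: sp
C2: sp
C3: sp3 ✓
C4: sp3 ✓
C5: sp2
C6: sp2
C7: sp3 ✓
C8: sp2
C9: sp2
C10: sp2
C11: sp2
C12: sp2
C13: sp2
C3, C4, C7 → 3 sp3 carbons.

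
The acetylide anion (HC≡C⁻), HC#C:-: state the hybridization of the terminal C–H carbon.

The terminal C–H carbon carries 2 σ bonds, plus two π bonds, giving a steric number of 2, so it is sp.

sp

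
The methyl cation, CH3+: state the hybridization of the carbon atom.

Three σ bonds to H, empty p orbital → sp2, trigonal planar.

sp2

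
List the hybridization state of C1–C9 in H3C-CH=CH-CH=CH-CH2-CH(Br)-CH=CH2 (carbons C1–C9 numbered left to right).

C1: 4 σ bonds; 4 regions of electron density → sp3.
C2 (3 σ bonds, plus one π bond) has steric number 3: sp2.
C3 is sp2: 3 σ bonds, plus one π bond, 3 electron-density regions.
C4 has 3 σ bonds, plus one π bond: steric number 3 → sp2.
C5: 3 σ bonds, plus one π bond; 3 regions of electron density → sp2.
C6 has 4 σ bonds: steric number 4 → sp3.
C7 has 4 σ bonds: steric number 4 → sp3.
C8: 3 σ bonds, plus one π bond — 3 electron domains, sp2.
C9 (3 σ bonds, plus one π bond) has steric number 3: sp2.

C1 sp3, C2 sp2, C3 sp2, C4 sp2, C5 sp2, C6 sp3, C7 sp3, C8 sp2, C9 sp2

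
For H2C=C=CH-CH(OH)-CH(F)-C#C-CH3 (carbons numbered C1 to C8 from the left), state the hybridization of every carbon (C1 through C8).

C1 has 3 σ bonds, plus one π bond: steric number 3 → sp2.
C2 has 2 σ bonds, plus two π bonds: steric number 2 → sp.
C3 has 3 σ bonds, plus one π bond: steric number 3 → sp2.
C4 — 4 σ bonds. Steric number 4, so sp3.
C5: 4 σ bonds; 4 regions of electron density → sp3.
C6: 2 σ bonds, plus two π bonds; 2 regions of electron density → sp.
C7 (2 σ bonds, plus two π bonds) has steric number 2: sp.
C8 has 4 σ bonds: steric number 4 → sp3.

C1 sp2, C2 sp, C3 sp2, C4 sp3, C5 sp3, C6 sp, C7 sp, C8 sp3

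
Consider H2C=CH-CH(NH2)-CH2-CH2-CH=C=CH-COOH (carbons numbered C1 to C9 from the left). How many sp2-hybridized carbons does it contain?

5

C1: sp2 ✓
C2: sp2 ✓
C3: sp3
C4: sp3
C5: sp3
C6: sp2 ✓
C7: sp
C8: sp2 ✓
C9: sp2 ✓
C1, C2, C6, C8, C9 → 5 sp2 carbons.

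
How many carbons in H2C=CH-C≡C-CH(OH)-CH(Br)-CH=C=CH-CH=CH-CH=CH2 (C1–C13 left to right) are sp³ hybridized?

C1: sp2
C2: sp2
C3: sp
C4: sp
C5: sp3 ✓
C6: sp3 ✓
C7: sp2
C8: sp
C9: sp2
C10: sp2
C11: sp2
C12: sp2
C13: sp2
C5, C6 → 2 sp3 carbons.

2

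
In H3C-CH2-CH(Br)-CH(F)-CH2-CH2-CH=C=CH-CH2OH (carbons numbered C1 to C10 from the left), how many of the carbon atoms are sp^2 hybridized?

C1: sp3
C2: sp3
C3: sp3
C4: sp3
C5: sp3
C6: sp3
C7: sp2 ✓
C8: sp
C9: sp2 ✓
C10: sp3
C7, C9 → 2 sp2 carbons.

2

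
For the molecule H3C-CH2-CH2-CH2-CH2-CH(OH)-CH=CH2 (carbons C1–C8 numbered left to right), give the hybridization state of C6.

C6 carries 4 σ bonds, giving a steric number of 4, so it is sp3.

sp^3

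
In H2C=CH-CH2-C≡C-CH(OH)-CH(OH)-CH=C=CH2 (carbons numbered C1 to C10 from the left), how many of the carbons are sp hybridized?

C1: sp2
C2: sp2
C3: sp3
C4: sp ✓
C5: sp ✓
C6: sp3
C7: sp3
C8: sp2
C9: sp ✓
C10: sp2
C4, C5, C9 → 3 sp carbons.

3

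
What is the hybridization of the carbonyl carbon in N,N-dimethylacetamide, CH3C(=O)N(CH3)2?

The carbonyl carbon: 3 σ bonds, plus one π bond — 3 electron domains, sp2.

sp2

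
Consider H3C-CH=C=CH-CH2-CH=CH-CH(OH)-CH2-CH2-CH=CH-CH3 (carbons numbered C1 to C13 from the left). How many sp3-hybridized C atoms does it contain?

6

C1: sp3 ✓
C2: sp2
C3: sp
C4: sp2
C5: sp3 ✓
C6: sp2
C7: sp2
C8: sp3 ✓
C9: sp3 ✓
C10: sp3 ✓
C11: sp2
C12: sp2
C13: sp3 ✓
C1, C5, C8, C9, C10, C13 → 6 sp3 carbons.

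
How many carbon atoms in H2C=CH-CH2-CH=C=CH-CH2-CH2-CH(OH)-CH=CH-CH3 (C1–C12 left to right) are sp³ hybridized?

C1: sp2
C2: sp2
C3: sp3 ✓
C4: sp2
C5: sp
C6: sp2
C7: sp3 ✓
C8: sp3 ✓
C9: sp3 ✓
C10: sp2
C11: sp2
C12: sp3 ✓
C3, C7, C8, C9, C12 → 5 sp3 carbons.

5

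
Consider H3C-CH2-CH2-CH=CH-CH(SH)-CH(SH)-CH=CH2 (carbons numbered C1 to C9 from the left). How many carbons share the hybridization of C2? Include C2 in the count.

5

C2 is sp3 (only σ bonds).
C1: sp3 ✓
C2: sp3 ✓
C3: sp3 ✓
C4: sp2
C5: sp2
C6: sp3 ✓
C7: sp3 ✓
C8: sp2
C9: sp2
5 carbons are sp3.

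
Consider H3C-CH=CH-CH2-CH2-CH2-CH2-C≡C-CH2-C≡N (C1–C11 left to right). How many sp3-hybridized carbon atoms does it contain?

6

C1: sp3 ✓
C2: sp2
C3: sp2
C4: sp3 ✓
C5: sp3 ✓
C6: sp3 ✓
C7: sp3 ✓
C8: sp
C9: sp
C10: sp3 ✓
C11: sp
C1, C4, C5, C6, C7, C10 → 6 sp3 carbons.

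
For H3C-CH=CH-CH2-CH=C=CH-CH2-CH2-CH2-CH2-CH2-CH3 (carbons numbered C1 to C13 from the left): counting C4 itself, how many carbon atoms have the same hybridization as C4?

8

C4 is sp3 (only σ bonds).
C1: sp3 ✓
C2: sp2
C3: sp2
C4: sp3 ✓
C5: sp2
C6: sp
C7: sp2
C8: sp3 ✓
C9: sp3 ✓
C10: sp3 ✓
C11: sp3 ✓
C12: sp3 ✓
C13: sp3 ✓
8 carbons are sp3.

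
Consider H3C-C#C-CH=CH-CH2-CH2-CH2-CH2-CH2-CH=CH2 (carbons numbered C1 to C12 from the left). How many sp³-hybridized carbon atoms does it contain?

C1: sp3 ✓
C2: sp
C3: sp
C4: sp2
C5: sp2
C6: sp3 ✓
C7: sp3 ✓
C8: sp3 ✓
C9: sp3 ✓
C10: sp3 ✓
C11: sp2
C12: sp2
C1, C6, C7, C8, C9, C10 → 6 sp3 carbons.

6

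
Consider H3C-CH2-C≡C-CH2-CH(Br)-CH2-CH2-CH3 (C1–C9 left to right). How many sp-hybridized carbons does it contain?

2

C1: sp3
C2: sp3
C3: sp ✓
C4: sp ✓
C5: sp3
C6: sp3
C7: sp3
C8: sp3
C9: sp3
C3, C4 → 2 sp carbons.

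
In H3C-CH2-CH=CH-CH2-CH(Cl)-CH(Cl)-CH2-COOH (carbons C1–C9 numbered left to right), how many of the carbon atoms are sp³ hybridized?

6

C1: sp3 ✓
C2: sp3 ✓
C3: sp2
C4: sp2
C5: sp3 ✓
C6: sp3 ✓
C7: sp3 ✓
C8: sp3 ✓
C9: sp2
C1, C2, C5, C6, C7, C8 → 6 sp3 carbons.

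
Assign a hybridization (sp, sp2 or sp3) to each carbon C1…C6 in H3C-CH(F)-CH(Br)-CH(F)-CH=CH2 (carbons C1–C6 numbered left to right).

C1: 4 σ bonds — 4 electron domains, sp3.
C2 — 4 σ bonds. Steric number 4, so sp3.
C3 (4 σ bonds) has steric number 4: sp3.
C4 — 4 σ bonds. Steric number 4, so sp3.
C5 — 3 σ bonds, plus one π bond. Steric number 3, so sp2.
C6 carries 3 σ bonds, plus one π bond, giving a steric number of 3, so it is sp2.

C1 sp3, C2 sp3, C3 sp3, C4 sp3, C5 sp2, C6 sp2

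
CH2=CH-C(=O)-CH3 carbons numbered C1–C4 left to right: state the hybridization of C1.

C1 is sp2: 3 σ bonds, plus one π bond, 3 electron-density regions.

sp²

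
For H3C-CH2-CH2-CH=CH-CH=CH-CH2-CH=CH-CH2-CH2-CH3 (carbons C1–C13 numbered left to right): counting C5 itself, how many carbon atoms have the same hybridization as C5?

6

C5 is sp2 (one π bond).
C1: sp3
C2: sp3
C3: sp3
C4: sp2 ✓
C5: sp2 ✓
C6: sp2 ✓
C7: sp2 ✓
C8: sp3
C9: sp2 ✓
C10: sp2 ✓
C11: sp3
C12: sp3
C13: sp3
6 carbons are sp2.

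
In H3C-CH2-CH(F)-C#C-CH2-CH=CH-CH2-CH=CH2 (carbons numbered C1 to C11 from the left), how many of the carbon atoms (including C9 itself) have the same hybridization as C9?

5

C9 is sp3 (only σ bonds).
C1: sp3 ✓
C2: sp3 ✓
C3: sp3 ✓
C4: sp
C5: sp
C6: sp3 ✓
C7: sp2
C8: sp2
C9: sp3 ✓
C10: sp2
C11: sp2
5 carbons are sp3.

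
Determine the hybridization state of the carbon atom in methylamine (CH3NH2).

sp³

The carbon atom (4 σ bonds) has steric number 4: sp3.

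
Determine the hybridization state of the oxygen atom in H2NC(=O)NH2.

The oxygen atom: 1 σ bond and 2 lone pairs, plus one π bond; 3 regions of electron density → sp2.

sp2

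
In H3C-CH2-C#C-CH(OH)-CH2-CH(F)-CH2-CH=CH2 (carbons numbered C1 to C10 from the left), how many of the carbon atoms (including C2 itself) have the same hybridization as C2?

6

C2 is sp3 (only σ bonds).
C1: sp3 ✓
C2: sp3 ✓
C3: sp
C4: sp
C5: sp3 ✓
C6: sp3 ✓
C7: sp3 ✓
C8: sp3 ✓
C9: sp2
C10: sp2
6 carbons are sp3.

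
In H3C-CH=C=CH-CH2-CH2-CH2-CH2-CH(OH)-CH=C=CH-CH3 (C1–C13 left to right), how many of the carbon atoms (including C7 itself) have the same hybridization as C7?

C7 is sp3 (only σ bonds).
C1: sp3 ✓
C2: sp2
C3: sp
C4: sp2
C5: sp3 ✓
C6: sp3 ✓
C7: sp3 ✓
C8: sp3 ✓
C9: sp3 ✓
C10: sp2
C11: sp
C12: sp2
C13: sp3 ✓
7 carbons are sp3.

7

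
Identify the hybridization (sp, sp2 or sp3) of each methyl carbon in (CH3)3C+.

Each methyl carbon: 4 σ bonds; 4 regions of electron density → sp3.

sp^3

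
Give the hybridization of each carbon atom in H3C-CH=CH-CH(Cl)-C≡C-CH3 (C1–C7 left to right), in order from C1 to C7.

C1 sp3, C2 sp2, C3 sp2, C4 sp3, C5 sp, C6 sp, C7 sp3

C1 is sp3: 4 σ bonds, 4 electron-density regions.
C2: 3 σ bonds, plus one π bond; 3 regions of electron density → sp2.
C3 — 3 σ bonds, plus one π bond. Steric number 3, so sp2.
C4 has 4 σ bonds: steric number 4 → sp3.
C5 (2 σ bonds, plus two π bonds) has steric number 2: sp.
C6 (2 σ bonds, plus two π bonds) has steric number 2: sp.
C7 has 4 σ bonds: steric number 4 → sp3.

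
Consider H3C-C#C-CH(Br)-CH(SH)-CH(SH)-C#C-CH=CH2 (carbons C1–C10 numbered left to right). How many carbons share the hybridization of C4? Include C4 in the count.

C4 is sp3 (only σ bonds).
C1: sp3 ✓
C2: sp
C3: sp
C4: sp3 ✓
C5: sp3 ✓
C6: sp3 ✓
C7: sp
C8: sp
C9: sp2
C10: sp2
4 carbons are sp3.

4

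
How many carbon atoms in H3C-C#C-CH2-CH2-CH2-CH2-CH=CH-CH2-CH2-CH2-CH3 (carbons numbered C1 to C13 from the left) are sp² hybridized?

2

C1: sp3
C2: sp
C3: sp
C4: sp3
C5: sp3
C6: sp3
C7: sp3
C8: sp2 ✓
C9: sp2 ✓
C10: sp3
C11: sp3
C12: sp3
C13: sp3
C8, C9 → 2 sp2 carbons.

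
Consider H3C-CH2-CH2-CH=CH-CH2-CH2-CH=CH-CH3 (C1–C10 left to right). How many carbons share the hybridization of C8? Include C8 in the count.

4

C8 is sp2 (one π bond).
C1: sp3
C2: sp3
C3: sp3
C4: sp2 ✓
C5: sp2 ✓
C6: sp3
C7: sp3
C8: sp2 ✓
C9: sp2 ✓
C10: sp3
4 carbons are sp2.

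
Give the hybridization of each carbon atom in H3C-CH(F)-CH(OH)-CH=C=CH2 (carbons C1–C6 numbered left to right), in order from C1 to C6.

C1 sp3, C2 sp3, C3 sp3, C4 sp2, C5 sp, C6 sp2

C1 (4 σ bonds) has steric number 4: sp3.
C2 — 4 σ bonds. Steric number 4, so sp3.
C3 — 4 σ bonds. Steric number 4, so sp3.
C4: 3 σ bonds, plus one π bond — 3 electron domains, sp2.
C5 is sp: 2 σ bonds, plus two π bonds, 2 electron-density regions.
C6 is sp2: 3 σ bonds, plus one π bond, 3 electron-density regions.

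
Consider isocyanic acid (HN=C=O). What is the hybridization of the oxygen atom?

The oxygen atom (1 σ bond and 2 lone pairs, plus one π bond) has steric number 3: sp2.

sp^2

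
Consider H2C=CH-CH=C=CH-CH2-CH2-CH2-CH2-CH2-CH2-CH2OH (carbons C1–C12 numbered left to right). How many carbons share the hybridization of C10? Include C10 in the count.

C10 is sp3 (only σ bonds).
C1: sp2
C2: sp2
C3: sp2
C4: sp
C5: sp2
C6: sp3 ✓
C7: sp3 ✓
C8: sp3 ✓
C9: sp3 ✓
C10: sp3 ✓
C11: sp3 ✓
C12: sp3 ✓
7 carbons are sp3.

7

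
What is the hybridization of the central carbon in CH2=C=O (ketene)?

sp

The central carbon: 2 σ bonds, plus two π bonds — 2 electron domains, sp.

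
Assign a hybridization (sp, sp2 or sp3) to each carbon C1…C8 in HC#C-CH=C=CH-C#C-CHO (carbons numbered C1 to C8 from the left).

C1 sp, C2 sp, C3 sp2, C4 sp, C5 sp2, C6 sp, C7 sp, C8 sp2

C1: 2 σ bonds, plus two π bonds — 2 electron domains, sp.
C2 is sp: 2 σ bonds, plus two π bonds, 2 electron-density regions.
C3 carries 3 σ bonds, plus one π bond, giving a steric number of 3, so it is sp2.
C4: 2 σ bonds, plus two π bonds — 2 electron domains, sp.
C5: 3 σ bonds, plus one π bond; 3 regions of electron density → sp2.
C6 is sp: 2 σ bonds, plus two π bonds, 2 electron-density regions.
C7: 2 σ bonds, plus two π bonds — 2 electron domains, sp.
C8 — 3 σ bonds, plus one π bond. Steric number 3, so sp2.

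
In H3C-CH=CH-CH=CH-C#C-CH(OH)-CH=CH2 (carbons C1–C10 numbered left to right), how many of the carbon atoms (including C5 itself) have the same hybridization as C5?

6

C5 is sp2 (one π bond).
C1: sp3
C2: sp2 ✓
C3: sp2 ✓
C4: sp2 ✓
C5: sp2 ✓
C6: sp
C7: sp
C8: sp3
C9: sp2 ✓
C10: sp2 ✓
6 carbons are sp2.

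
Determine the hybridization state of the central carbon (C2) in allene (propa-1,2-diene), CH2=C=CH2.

Two σ bonds and two π bonds (one to each neighbour) → sp.

sp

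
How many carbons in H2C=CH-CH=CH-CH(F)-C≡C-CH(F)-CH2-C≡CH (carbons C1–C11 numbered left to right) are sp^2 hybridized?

4

C1: sp2 ✓
C2: sp2 ✓
C3: sp2 ✓
C4: sp2 ✓
C5: sp3
C6: sp
C7: sp
C8: sp3
C9: sp3
C10: sp
C11: sp
C1, C2, C3, C4 → 4 sp2 carbons.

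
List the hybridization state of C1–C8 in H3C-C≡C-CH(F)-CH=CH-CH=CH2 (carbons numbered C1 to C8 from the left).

C1 carries 4 σ bonds, giving a steric number of 4, so it is sp3.
C2 (2 σ bonds, plus two π bonds) has steric number 2: sp.
C3 (2 σ bonds, plus two π bonds) has steric number 2: sp.
C4: 4 σ bonds; 4 regions of electron density → sp3.
C5: 3 σ bonds, plus one π bond — 3 electron domains, sp2.
C6 has 3 σ bonds, plus one π bond: steric number 3 → sp2.
C7: 3 σ bonds, plus one π bond — 3 electron domains, sp2.
C8 — 3 σ bonds, plus one π bond. Steric number 3, so sp2.

C1 sp3, C2 sp, C3 sp, C4 sp3, C5 sp2, C6 sp2, C7 sp2, C8 sp2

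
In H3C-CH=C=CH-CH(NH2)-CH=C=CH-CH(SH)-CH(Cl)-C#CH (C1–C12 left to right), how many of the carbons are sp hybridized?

C1: sp3
C2: sp2
C3: sp ✓
C4: sp2
C5: sp3
C6: sp2
C7: sp ✓
C8: sp2
C9: sp3
C10: sp3
C11: sp ✓
C12: sp ✓
C3, C7, C11, C12 → 4 sp carbons.

4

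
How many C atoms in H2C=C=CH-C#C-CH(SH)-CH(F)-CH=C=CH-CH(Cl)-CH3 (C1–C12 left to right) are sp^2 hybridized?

C1: sp2 ✓
C2: sp
C3: sp2 ✓
C4: sp
C5: sp
C6: sp3
C7: sp3
C8: sp2 ✓
C9: sp
C10: sp2 ✓
C11: sp3
C12: sp3
C1, C3, C8, C10 → 4 sp2 carbons.

4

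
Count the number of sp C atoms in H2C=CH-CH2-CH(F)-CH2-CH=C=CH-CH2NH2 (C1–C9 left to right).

C1: sp2
C2: sp2
C3: sp3
C4: sp3
C5: sp3
C6: sp2
C7: sp ✓
C8: sp2
C9: sp3
C7 → 1 sp carbon.

1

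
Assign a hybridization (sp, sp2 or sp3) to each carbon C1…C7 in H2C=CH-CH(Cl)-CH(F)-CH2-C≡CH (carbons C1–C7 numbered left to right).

C1 — 3 σ bonds, plus one π bond. Steric number 3, so sp2.
C2 is sp2: 3 σ bonds, plus one π bond, 3 electron-density regions.
C3 carries 4 σ bonds, giving a steric number of 4, so it is sp3.
C4 carries 4 σ bonds, giving a steric number of 4, so it is sp3.
C5 is sp3: 4 σ bonds, 4 electron-density regions.
C6: 2 σ bonds, plus two π bonds — 2 electron domains, sp.
C7: 2 σ bonds, plus two π bonds; 2 regions of electron density → sp.

C1 sp2, C2 sp2, C3 sp3, C4 sp3, C5 sp3, C6 sp, C7 sp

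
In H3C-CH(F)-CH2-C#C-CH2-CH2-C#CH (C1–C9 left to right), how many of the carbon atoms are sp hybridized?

C1: sp3
C2: sp3
C3: sp3
C4: sp ✓
C5: sp ✓
C6: sp3
C7: sp3
C8: sp ✓
C9: sp ✓
C4, C5, C8, C9 → 4 sp carbons.

4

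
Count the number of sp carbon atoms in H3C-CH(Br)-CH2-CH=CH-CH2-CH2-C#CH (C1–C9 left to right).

2

C1: sp3
C2: sp3
C3: sp3
C4: sp2
C5: sp2
C6: sp3
C7: sp3
C8: sp ✓
C9: sp ✓
C8, C9 → 2 sp carbons.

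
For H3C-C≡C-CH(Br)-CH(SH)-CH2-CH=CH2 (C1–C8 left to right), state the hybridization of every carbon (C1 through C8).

C1 sp3, C2 sp, C3 sp, C4 sp3, C5 sp3, C6 sp3, C7 sp2, C8 sp2

C1 carries 4 σ bonds, giving a steric number of 4, so it is sp3.
C2 has 2 σ bonds, plus two π bonds: steric number 2 → sp.
C3 — 2 σ bonds, plus two π bonds. Steric number 2, so sp.
C4 has 4 σ bonds: steric number 4 → sp3.
C5 is sp3: 4 σ bonds, 4 electron-density regions.
C6 — 4 σ bonds. Steric number 4, so sp3.
C7 carries 3 σ bonds, plus one π bond, giving a steric number of 3, so it is sp2.
C8 — 3 σ bonds, plus one π bond. Steric number 3, so sp2.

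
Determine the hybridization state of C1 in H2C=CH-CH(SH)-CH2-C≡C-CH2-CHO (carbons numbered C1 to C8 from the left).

C1 is sp2: 3 σ bonds, plus one π bond, 3 electron-density regions.

sp²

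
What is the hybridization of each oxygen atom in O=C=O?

sp²

One σ bond + two lone pairs = steric number 3 → sp2.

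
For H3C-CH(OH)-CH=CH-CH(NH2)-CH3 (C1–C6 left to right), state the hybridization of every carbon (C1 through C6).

C1 sp3, C2 sp3, C3 sp2, C4 sp2, C5 sp3, C6 sp3

C1 (4 σ bonds) has steric number 4: sp3.
C2 — 4 σ bonds. Steric number 4, so sp3.
C3 has 3 σ bonds, plus one π bond: steric number 3 → sp2.
C4 carries 3 σ bonds, plus one π bond, giving a steric number of 3, so it is sp2.
C5 has 4 σ bonds: steric number 4 → sp3.
C6: 4 σ bonds; 4 regions of electron density → sp3.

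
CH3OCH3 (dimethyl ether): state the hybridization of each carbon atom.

Each carbon atom carries 4 σ bonds, giving a steric number of 4, so it is sp3.

sp3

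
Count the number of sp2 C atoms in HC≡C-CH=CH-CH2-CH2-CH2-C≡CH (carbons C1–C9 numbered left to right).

2

C1: sp
C2: sp
C3: sp2 ✓
C4: sp2 ✓
C5: sp3
C6: sp3
C7: sp3
C8: sp
C9: sp
C3, C4 → 2 sp2 carbons.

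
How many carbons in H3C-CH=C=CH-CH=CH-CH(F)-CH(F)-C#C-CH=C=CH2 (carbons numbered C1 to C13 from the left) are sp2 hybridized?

6

C1: sp3
C2: sp2 ✓
C3: sp
C4: sp2 ✓
C5: sp2 ✓
C6: sp2 ✓
C7: sp3
C8: sp3
C9: sp
C10: sp
C11: sp2 ✓
C12: sp
C13: sp2 ✓
C2, C4, C5, C6, C11, C13 → 6 sp2 carbons.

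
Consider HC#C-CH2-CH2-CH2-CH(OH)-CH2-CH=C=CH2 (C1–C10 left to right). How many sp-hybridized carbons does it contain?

3

C1: sp ✓
C2: sp ✓
C3: sp3
C4: sp3
C5: sp3
C6: sp3
C7: sp3
C8: sp2
C9: sp ✓
C10: sp2
C1, C2, C9 → 3 sp carbons.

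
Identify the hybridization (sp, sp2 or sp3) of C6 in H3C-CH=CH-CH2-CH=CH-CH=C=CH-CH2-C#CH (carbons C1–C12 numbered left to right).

C6 — 3 σ bonds, plus one π bond. Steric number 3, so sp2.

sp²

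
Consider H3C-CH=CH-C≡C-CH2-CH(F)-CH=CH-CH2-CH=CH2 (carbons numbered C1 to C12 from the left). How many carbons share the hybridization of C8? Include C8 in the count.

C8 is sp2 (one π bond).
C1: sp3
C2: sp2 ✓
C3: sp2 ✓
C4: sp
C5: sp
C6: sp3
C7: sp3
C8: sp2 ✓
C9: sp2 ✓
C10: sp3
C11: sp2 ✓
C12: sp2 ✓
6 carbons are sp2.

6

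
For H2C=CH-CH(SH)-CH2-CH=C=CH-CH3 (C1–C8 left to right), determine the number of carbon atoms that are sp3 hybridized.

3

C1: sp2
C2: sp2
C3: sp3 ✓
C4: sp3 ✓
C5: sp2
C6: sp
C7: sp2
C8: sp3 ✓
C3, C4, C8 → 3 sp3 carbons.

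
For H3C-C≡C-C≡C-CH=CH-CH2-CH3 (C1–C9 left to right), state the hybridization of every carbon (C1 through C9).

C1: 4 σ bonds; 4 regions of electron density → sp3.
C2 is sp: 2 σ bonds, plus two π bonds, 2 electron-density regions.
C3 — 2 σ bonds, plus two π bonds. Steric number 2, so sp.
C4 (2 σ bonds, plus two π bonds) has steric number 2: sp.
C5: 2 σ bonds, plus two π bonds — 2 electron domains, sp.
C6: 3 σ bonds, plus one π bond; 3 regions of electron density → sp2.
C7 carries 3 σ bonds, plus one π bond, giving a steric number of 3, so it is sp2.
C8 is sp3: 4 σ bonds, 4 electron-density regions.
C9 — 4 σ bonds. Steric number 4, so sp3.

C1 sp3, C2 sp, C3 sp, C4 sp, C5 sp, C6 sp2, C7 sp2, C8 sp3, C9 sp3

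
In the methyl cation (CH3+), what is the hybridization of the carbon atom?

sp²

Three σ bonds to H, empty p orbital → sp2, trigonal planar.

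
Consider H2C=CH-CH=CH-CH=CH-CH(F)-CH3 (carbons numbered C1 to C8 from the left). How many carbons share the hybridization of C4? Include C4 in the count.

C4 is sp2 (one π bond).
C1: sp2 ✓
C2: sp2 ✓
C3: sp2 ✓
C4: sp2 ✓
C5: sp2 ✓
C6: sp2 ✓
C7: sp3
C8: sp3
6 carbons are sp2.

6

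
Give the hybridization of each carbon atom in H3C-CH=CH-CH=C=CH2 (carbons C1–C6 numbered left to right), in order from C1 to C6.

C1 is sp3: 4 σ bonds, 4 electron-density regions.
C2 is sp2: 3 σ bonds, plus one π bond, 3 electron-density regions.
C3 (3 σ bonds, plus one π bond) has steric number 3: sp2.
C4: 3 σ bonds, plus one π bond — 3 electron domains, sp2.
C5 is sp: 2 σ bonds, plus two π bonds, 2 electron-density regions.
C6 is sp2: 3 σ bonds, plus one π bond, 3 electron-density regions.

C1 sp3, C2 sp2, C3 sp2, C4 sp2, C5 sp, C6 sp2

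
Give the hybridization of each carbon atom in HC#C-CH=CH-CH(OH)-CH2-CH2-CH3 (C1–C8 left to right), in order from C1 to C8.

C1 sp, C2 sp, C3 sp2, C4 sp2, C5 sp3, C6 sp3, C7 sp3, C8 sp3

C1 is sp: 2 σ bonds, plus two π bonds, 2 electron-density regions.
C2 has 2 σ bonds, plus two π bonds: steric number 2 → sp.
C3: 3 σ bonds, plus one π bond — 3 electron domains, sp2.
C4 (3 σ bonds, plus one π bond) has steric number 3: sp2.
C5: 4 σ bonds; 4 regions of electron density → sp3.
C6 has 4 σ bonds: steric number 4 → sp3.
C7 is sp3: 4 σ bonds, 4 electron-density regions.
C8 — 4 σ bonds. Steric number 4, so sp3.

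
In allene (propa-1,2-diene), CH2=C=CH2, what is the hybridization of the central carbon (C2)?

sp

Two σ bonds and two π bonds (one to each neighbour) → sp.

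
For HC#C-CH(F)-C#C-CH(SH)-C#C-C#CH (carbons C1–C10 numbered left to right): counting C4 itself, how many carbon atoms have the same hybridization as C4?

8

C4 is sp (two π bonds).
C1: sp ✓
C2: sp ✓
C3: sp3
C4: sp ✓
C5: sp ✓
C6: sp3
C7: sp ✓
C8: sp ✓
C9: sp ✓
C10: sp ✓
8 carbons are sp.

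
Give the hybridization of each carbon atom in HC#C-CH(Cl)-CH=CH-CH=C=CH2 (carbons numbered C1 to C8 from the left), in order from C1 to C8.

C1 (2 σ bonds, plus two π bonds) has steric number 2: sp.
C2 carries 2 σ bonds, plus two π bonds, giving a steric number of 2, so it is sp.
C3 carries 4 σ bonds, giving a steric number of 4, so it is sp3.
C4 is sp2: 3 σ bonds, plus one π bond, 3 electron-density regions.
C5: 3 σ bonds, plus one π bond; 3 regions of electron density → sp2.
C6 — 3 σ bonds, plus one π bond. Steric number 3, so sp2.
C7 has 2 σ bonds, plus two π bonds: steric number 2 → sp.
C8 — 3 σ bonds, plus one π bond. Steric number 3, so sp2.

C1 sp, C2 sp, C3 sp3, C4 sp2, C5 sp2, C6 sp2, C7 sp, C8 sp2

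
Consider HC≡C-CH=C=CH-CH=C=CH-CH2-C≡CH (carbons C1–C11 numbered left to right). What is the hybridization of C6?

C6 carries 3 σ bonds, plus one π bond, giving a steric number of 3, so it is sp2.

sp²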